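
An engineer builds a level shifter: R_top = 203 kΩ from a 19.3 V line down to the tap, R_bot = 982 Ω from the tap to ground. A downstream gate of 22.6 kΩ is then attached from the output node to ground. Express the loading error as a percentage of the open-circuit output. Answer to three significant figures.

The divider's output (Thévenin) resistance is R_top‖R_bot = 977.3 Ω.
Fractional drop under load = R_th/(R_th + R_L) = 977.3 / (977.3 + 22600) = 0.04145.
So the output falls by 4.14 %.

4.14 %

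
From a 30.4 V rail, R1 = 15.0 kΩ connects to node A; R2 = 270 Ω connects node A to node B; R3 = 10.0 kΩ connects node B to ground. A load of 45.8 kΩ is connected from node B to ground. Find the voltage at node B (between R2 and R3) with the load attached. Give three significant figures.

At node B, R3 is in parallel with the load: R3‖R_L = 8208 Ω.
Below node A the resistance is R2 + (R3‖R_L) = 8478 Ω, so V_A = 30.4 × 8478/23480 = 10.98 V.
Then V_B = V_A × (R3‖R_L)/(R2 + R3‖R_L) = 10.98 × 8208/8478 = 10.6 V.

V ≈ 10.6 V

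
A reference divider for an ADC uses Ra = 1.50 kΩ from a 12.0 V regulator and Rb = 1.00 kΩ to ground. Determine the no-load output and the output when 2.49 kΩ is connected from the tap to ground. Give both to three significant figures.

Unloaded: 4.80 V; loaded: 3.87 V

Open-circuit: V = 12.0 × 1.00/(1.50 + 1.00) = 4.80 V.
With the load, Rb becomes Rb‖R_L = 0.7135 kΩ, so V = 12.0 × 0.7135/2.213 = 3.87 V.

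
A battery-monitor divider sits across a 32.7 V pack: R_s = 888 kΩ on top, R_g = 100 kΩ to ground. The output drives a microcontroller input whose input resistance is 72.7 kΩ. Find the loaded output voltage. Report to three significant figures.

The load sits in parallel with R_g: R_g‖R_L = (100 × 72.7) / (100 + 72.7) = 42.10 kΩ.
V_out = 32.7 × 42.10 / (888 + 42.10) = 32.7 × 42.10/930.1 = 1.48 V.
(Unloaded it would have been 3.31 V.)

V_out ≈ 1.48 V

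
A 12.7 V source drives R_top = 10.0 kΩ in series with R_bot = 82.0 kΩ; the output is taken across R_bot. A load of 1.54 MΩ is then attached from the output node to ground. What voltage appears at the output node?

The load sits in parallel with R_bot: R_bot‖R_L = (82.0 × 1540) / (82.0 + 1540) = 77.85 kΩ.
V_out = 12.7 × 77.85 / (10.0 + 77.85) = 12.7 × 77.85/87.85 = 11.3 V.

V_out ≈ 11.3 V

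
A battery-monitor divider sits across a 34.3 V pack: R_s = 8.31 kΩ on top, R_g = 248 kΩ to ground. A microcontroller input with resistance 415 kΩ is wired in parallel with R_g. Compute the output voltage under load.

V_out ≈ 32.6 V

The load sits in parallel with R_g: R_g‖R_L = (248 × 415) / (248 + 415) = 155.2 kΩ.
V_out = 34.3 × 155.2 / (8.31 + 155.2) = 34.3 × 155.2/163.5 = 32.6 V.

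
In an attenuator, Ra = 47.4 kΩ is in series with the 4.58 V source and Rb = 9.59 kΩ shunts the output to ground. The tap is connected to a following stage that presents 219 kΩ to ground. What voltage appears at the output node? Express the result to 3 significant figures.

V_out ≈ 0.744 V

The load sits in parallel with Rb: Rb‖R_L = (9.59 × 219) / (9.59 + 219) = 9.188 kΩ.
V_out = 4.58 × 9.188 / (47.4 + 9.188) = 4.58 × 9.188/56.59 = 0.744 V.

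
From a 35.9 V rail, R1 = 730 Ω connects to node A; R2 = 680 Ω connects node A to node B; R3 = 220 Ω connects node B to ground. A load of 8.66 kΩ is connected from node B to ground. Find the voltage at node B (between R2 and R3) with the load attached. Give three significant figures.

V ≈ 4.74 V

At node B, R3 is in parallel with the load: R3‖R_L = 214.5 Ω.
Below node A the resistance is R2 + (R3‖R_L) = 894.5 Ω, so V_A = 35.9 × 894.5/1625 = 19.77 V.
Then V_B = V_A × (R3‖R_L)/(R2 + R3‖R_L) = 19.77 × 214.5/894.5 = 4.74 V.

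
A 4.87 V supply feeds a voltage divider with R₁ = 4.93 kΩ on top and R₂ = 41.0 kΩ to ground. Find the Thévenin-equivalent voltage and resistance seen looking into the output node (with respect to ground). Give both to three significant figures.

V_th is the open-circuit tap voltage: 4.87 × 41.0/(4.93 + 41.0) = 4.35 V.
With the supply zeroed, R₁ and R₂ appear in parallel from the tap: R_th = R₁‖R₂ = (4.93 × 41.0)/45.93 = 4.40 kΩ.

V_th = 4.35 V, R_th = 4.40 kΩ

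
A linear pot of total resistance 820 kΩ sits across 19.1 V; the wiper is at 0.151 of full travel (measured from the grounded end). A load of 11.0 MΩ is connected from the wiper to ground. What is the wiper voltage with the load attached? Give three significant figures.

The wiper splits the pot into (1−α)R = 696.2 kΩ above and αR = 123.8 kΩ below.
Lower section ‖ load = 122.4 kΩ.
V_wiper = 19.1 × 122.4/(696.2 + 122.4) = 2.86 V.

V ≈ 2.86 V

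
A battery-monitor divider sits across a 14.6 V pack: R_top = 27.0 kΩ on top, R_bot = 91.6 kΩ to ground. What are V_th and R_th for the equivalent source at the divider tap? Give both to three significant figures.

V_th is the open-circuit tap voltage: 14.6 × 91.6/(27.0 + 91.6) = 11.3 V.
With the supply zeroed, R_top and R_bot appear in parallel from the tap: R_th = R_top‖R_bot = (27.0 × 91.6)/118.6 = 20.9 kΩ.

V_th = 11.3 V, R_th = 20.9 kΩ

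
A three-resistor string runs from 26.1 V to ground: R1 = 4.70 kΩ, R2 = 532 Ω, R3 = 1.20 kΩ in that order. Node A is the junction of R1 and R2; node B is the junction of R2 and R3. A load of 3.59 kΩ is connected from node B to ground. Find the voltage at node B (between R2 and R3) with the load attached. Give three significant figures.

At node B, R3 is in parallel with the load: R3‖R_L = 899.4 Ω.
Below node A the resistance is R2 + (R3‖R_L) = 1431 Ω, so V_A = 26.1 × 1431/6131 = 6.093 V.
Then V_B = V_A × (R3‖R_L)/(R2 + R3‖R_L) = 6.093 × 899.4/1431 = 3.83 V.

V ≈ 3.83 V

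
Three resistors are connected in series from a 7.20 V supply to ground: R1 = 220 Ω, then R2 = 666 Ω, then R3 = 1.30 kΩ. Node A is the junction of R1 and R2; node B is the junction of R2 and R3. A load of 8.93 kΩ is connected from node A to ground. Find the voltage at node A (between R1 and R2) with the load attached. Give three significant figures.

Below node A the series string R2+R3 = 1966 Ω sits in parallel with the 8930 Ω load: 1611 Ω.
V_A = 7.20 × 1611/(220 + 1611) = 6.34 V.

V ≈ 6.34 V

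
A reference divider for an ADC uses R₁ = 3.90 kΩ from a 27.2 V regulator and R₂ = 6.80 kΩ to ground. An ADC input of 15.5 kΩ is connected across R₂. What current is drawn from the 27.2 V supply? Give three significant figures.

I ≈ 3.15 mA

R₂‖R_L = 4.726 kΩ, so the source sees R₁ + R₂‖R_L = 8.626 kΩ.
I = 27.2 V / 8.626 kΩ = 3.15 mA.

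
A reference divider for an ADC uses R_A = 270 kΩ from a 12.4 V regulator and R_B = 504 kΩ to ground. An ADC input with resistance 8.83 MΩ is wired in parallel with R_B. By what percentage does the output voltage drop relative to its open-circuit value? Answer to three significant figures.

The divider's output (Thévenin) resistance is R_A‖R_B = 175.8 kΩ.
Fractional drop under load = R_th/(R_th + R_L) = 175.8 / (175.8 + 8830) = 0.01952.
So the output falls by 1.95 %.

1.95 %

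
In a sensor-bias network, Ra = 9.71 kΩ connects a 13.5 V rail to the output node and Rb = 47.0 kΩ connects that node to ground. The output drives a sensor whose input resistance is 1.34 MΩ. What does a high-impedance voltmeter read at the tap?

The load sits in parallel with Rb: Rb‖R_L = (47.0 × 1340) / (47.0 + 1340) = 45.41 kΩ.
V_out = 13.5 × 45.41 / (9.71 + 45.41) = 13.5 × 45.41/55.12 = 11.1 V.
(Unloaded it would have been 11.2 V.)

V_out ≈ 11.1 V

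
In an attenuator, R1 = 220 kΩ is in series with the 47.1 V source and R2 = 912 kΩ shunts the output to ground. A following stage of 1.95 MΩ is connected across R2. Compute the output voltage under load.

V_out ≈ 34.8 V

The load sits in parallel with R2: R2‖R_L = (912 × 1950) / (912 + 1950) = 621.4 kΩ.
V_out = 47.1 × 621.4 / (220 + 621.4) = 47.1 × 621.4/841.4 = 34.8 V.
(Unloaded it would have been 37.9 V.)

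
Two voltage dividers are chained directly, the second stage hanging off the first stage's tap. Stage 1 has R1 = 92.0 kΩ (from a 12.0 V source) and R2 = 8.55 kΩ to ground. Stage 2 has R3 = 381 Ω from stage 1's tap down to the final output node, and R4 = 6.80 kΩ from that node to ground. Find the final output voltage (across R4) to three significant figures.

Stage 2 presents R3+R4 = 7181 Ω as a load on stage 1's tap.
Stage 1's lower leg becomes R2‖(R3+R4) = 3903 Ω, so V_mid = 12.0 × 3903/95900 = 0.4884 V.
Stage 2 is itself unloaded: V_out = V_mid × R4/(R3+R4) = 0.4884 × 6800/7181 = 0.462 V.

V_out ≈ 0.462 V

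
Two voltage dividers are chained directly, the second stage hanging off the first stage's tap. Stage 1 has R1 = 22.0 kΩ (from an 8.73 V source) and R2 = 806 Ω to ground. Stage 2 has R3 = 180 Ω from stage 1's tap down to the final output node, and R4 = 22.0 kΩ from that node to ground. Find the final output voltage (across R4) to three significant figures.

V_out ≈ 0.296 V

Stage 2 presents R3+R4 = 22180 Ω as a load on stage 1's tap.
Stage 1's lower leg becomes R2‖(R3+R4) = 777.7 Ω, so V_mid = 8.73 × 777.7/22780 = 0.2981 V.
Stage 2 is itself unloaded: V_out = V_mid × R4/(R3+R4) = 0.2981 × 22000/22180 = 0.296 V.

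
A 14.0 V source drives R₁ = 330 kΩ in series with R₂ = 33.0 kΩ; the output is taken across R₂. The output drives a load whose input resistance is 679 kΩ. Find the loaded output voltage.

The load sits in parallel with R₂: R₂‖R_L = (33.0 × 679) / (33.0 + 679) = 31.47 kΩ.
V_out = 14.0 × 31.47 / (330 + 31.47) = 14.0 × 31.47/361.5 = 1.22 V.
(Unloaded it would have been 1.27 V.)

V_out ≈ 1.22 V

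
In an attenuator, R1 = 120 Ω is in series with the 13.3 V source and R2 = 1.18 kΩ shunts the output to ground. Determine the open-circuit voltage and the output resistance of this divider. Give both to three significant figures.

V_th is the open-circuit tap voltage: 13.3 × 1180/(120 + 1180) = 12.1 V.
With the supply zeroed, R1 and R2 appear in parallel from the tap: R_th = R1‖R2 = (120 × 1180)/1300 = 109 Ω.

V_th = 12.1 V, R_th = 109 Ω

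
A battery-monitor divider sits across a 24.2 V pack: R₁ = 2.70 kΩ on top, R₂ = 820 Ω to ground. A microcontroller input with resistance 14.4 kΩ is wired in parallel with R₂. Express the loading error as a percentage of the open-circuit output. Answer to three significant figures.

The divider's output (Thévenin) resistance is R₁‖R₂ = 629.0 Ω.
Fractional drop under load = R_th/(R_th + R_L) = 629.0 / (629.0 + 14400) = 0.04185.
So the output falls by 4.19 %.

4.19 %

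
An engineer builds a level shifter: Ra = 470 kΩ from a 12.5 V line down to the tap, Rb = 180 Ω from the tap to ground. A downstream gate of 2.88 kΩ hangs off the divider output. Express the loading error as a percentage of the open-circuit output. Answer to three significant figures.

The divider's output (Thévenin) resistance is Ra‖Rb = 179.9 Ω.
Fractional drop under load = R_th/(R_th + R_L) = 179.9 / (179.9 + 2880) = 0.05880.
So the output falls by 5.88 %.

5.88 %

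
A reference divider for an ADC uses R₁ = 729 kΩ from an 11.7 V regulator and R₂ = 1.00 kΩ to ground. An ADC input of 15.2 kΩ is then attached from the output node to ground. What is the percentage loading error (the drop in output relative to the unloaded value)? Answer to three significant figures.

The divider's output (Thévenin) resistance is R₁‖R₂ = 0.9986 kΩ.
Fractional drop under load = R_th/(R_th + R_L) = 0.9986 / (0.9986 + 15.2) = 0.06165.
So the output falls by 6.16 %.

6.16 %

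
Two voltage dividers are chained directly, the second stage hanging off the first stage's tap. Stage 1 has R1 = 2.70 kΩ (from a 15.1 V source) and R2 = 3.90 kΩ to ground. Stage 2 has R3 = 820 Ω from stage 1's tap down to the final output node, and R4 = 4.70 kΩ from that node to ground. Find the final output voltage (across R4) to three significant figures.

V_out ≈ 5.89 V

Stage 2 presents R3+R4 = 5520 Ω as a load on stage 1's tap.
Stage 1's lower leg becomes R2‖(R3+R4) = 2285 Ω, so V_mid = 15.1 × 2285/4985 = 6.922 V.
Stage 2 is itself unloaded: V_out = V_mid × R4/(R3+R4) = 6.922 × 4700/5520 = 5.89 V.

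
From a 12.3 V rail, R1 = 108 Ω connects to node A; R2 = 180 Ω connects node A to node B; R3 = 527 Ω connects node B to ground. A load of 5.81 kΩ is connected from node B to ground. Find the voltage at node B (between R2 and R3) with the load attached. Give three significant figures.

At node B, R3 is in parallel with the load: R3‖R_L = 483.2 Ω.
Below node A the resistance is R2 + (R3‖R_L) = 663.2 Ω, so V_A = 12.3 × 663.2/771.2 = 10.58 V.
Then V_B = V_A × (R3‖R_L)/(R2 + R3‖R_L) = 10.58 × 483.2/663.2 = 7.71 V.

V ≈ 7.71 V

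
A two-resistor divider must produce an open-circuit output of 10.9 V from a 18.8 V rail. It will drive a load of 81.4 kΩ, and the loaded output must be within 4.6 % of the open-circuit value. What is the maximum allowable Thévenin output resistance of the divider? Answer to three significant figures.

R_th ≤ 3.92 kΩ

Loading drop = R_th/(R_th + R_L) ≤ 0.0460, so R_th ≤ R_L · ε/(1−ε) = 81.4 kΩ × 0.0460/0.9540 = 3.92 kΩ.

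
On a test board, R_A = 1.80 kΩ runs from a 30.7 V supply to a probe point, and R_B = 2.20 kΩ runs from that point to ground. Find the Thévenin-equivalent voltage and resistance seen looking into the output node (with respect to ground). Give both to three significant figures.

V_th is the open-circuit tap voltage: 30.7 × 2.20/(1.80 + 2.20) = 16.9 V.
With the supply zeroed, R_A and R_B appear in parallel from the tap: R_th = R_A‖R_B = (1.80 × 2.20)/4.000 = 990 Ω.

V_th = 16.9 V, R_th = 990 Ω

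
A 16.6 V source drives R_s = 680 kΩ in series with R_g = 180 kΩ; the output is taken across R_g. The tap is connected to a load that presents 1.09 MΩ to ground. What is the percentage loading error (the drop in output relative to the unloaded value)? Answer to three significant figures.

11.5 %

The divider's output (Thévenin) resistance is R_s‖R_g = 142.3 kΩ.
Fractional drop under load = R_th/(R_th + R_L) = 142.3 / (142.3 + 1090) = 0.1155.
So the output falls by 11.5 %.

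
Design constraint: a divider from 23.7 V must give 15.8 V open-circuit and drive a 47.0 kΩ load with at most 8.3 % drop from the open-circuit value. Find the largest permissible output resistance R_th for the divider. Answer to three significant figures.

R_th ≤ 4.25 kΩ

Loading drop = R_th/(R_th + R_L) ≤ 0.0830, so R_th ≤ R_L · ε/(1−ε) = 47.0 kΩ × 0.0830/0.9170 = 4.25 kΩ.
(Any R1, R2 with R2/(R1+R2) = 0.667 and R1‖R2 ≤ 4.25 kΩ will meet the spec.)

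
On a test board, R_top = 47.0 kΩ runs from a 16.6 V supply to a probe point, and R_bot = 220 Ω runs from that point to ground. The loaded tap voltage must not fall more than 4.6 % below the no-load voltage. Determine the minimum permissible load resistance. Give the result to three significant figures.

Output resistance R_th = R_top‖R_bot = (47000 × 220)/47220 = 219.0 Ω.
The fractional drop is R_th/(R_th + R_L); requiring this ≤ 0.0460 gives R_L ≥ R_th(1/0.0460 − 1) = 219.0 × 20.74 = 4.54 kΩ.

R_L(min) ≈ 4.54 kΩ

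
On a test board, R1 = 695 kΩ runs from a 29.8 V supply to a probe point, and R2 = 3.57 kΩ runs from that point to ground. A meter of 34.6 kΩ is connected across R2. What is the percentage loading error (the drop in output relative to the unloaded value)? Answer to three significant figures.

The divider's output (Thévenin) resistance is R1‖R2 = 3.552 kΩ.
Fractional drop under load = R_th/(R_th + R_L) = 3.552 / (3.552 + 34.6) = 0.09310.
So the output falls by 9.31 %.

9.31 %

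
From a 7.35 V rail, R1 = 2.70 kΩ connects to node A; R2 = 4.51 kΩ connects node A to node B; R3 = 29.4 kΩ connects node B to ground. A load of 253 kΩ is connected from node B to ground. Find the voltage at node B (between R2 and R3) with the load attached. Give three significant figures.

At node B, R3 is in parallel with the load: R3‖R_L = 26.34 kΩ.
Below node A the resistance is R2 + (R3‖R_L) = 30.85 kΩ, so V_A = 7.35 × 30.85/33.55 = 6.758 V.
Then V_B = V_A × (R3‖R_L)/(R2 + R3‖R_L) = 6.758 × 26.34/30.85 = 5.77 V.

V ≈ 5.77 V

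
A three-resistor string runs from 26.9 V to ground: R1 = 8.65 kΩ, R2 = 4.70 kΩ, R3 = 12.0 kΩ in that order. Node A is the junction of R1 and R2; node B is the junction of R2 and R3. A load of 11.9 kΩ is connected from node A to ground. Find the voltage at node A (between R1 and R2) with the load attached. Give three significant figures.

V ≈ 12.0 V

Below node A the series string R2+R3 = 16.70 kΩ sits in parallel with the 11.9 kΩ load: 6.949 kΩ.
V_A = 26.9 × 6.949/(8.65 + 6.949) = 12.0 V.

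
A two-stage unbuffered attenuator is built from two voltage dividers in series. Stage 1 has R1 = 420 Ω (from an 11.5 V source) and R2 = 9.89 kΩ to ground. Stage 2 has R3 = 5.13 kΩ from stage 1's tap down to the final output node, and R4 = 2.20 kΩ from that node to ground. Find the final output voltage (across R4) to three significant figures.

Stage 2 presents R3+R4 = 7330 Ω as a load on stage 1's tap.
Stage 1's lower leg becomes R2‖(R3+R4) = 4210 Ω, so V_mid = 11.5 × 4210/4630 = 10.46 V.
Stage 2 is itself unloaded: V_out = V_mid × R4/(R3+R4) = 10.46 × 2200/7330 = 3.14 V.

V_out ≈ 3.14 V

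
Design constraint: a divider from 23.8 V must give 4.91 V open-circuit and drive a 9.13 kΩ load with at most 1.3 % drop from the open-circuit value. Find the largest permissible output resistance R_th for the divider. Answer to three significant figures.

R_th ≤ 120 Ω

Loading drop = R_th/(R_th + R_L) ≤ 0.0130, so R_th ≤ R_L · ε/(1−ε) = 9.13 kΩ × 0.0130/0.9870 = 120 Ω.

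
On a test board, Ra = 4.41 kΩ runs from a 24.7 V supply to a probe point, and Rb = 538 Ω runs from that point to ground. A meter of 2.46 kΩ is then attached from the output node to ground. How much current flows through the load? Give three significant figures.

I_L ≈ 0.914 mA

Rb‖R_L = 441.5 Ω; V_out = 24.7 × 441.5/4851 = 2.248 V.
I_L = V_out / R_L = 2.248 / 2.46 kΩ = 0.914 mA.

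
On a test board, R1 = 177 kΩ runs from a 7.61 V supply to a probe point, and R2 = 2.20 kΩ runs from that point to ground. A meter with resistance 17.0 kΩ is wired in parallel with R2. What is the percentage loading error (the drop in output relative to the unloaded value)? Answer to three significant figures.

The divider's output (Thévenin) resistance is R1‖R2 = 2.173 kΩ.
Fractional drop under load = R_th/(R_th + R_L) = 2.173 / (2.173 + 17.0) = 0.1133.
So the output falls by 11.3 %.

11.3 %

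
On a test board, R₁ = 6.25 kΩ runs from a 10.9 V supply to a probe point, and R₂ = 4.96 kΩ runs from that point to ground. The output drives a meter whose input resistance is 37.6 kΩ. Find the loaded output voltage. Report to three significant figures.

The load sits in parallel with R₂: R₂‖R_L = (4.96 × 37.6) / (4.96 + 37.6) = 4.382 kΩ.
V_out = 10.9 × 4.382 / (6.25 + 4.382) = 10.9 × 4.382/10.63 = 4.49 V.

V_out ≈ 4.49 V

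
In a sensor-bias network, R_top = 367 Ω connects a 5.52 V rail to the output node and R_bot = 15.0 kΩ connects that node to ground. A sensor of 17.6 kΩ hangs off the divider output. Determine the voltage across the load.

V_out ≈ 5.28 V

The load sits in parallel with R_bot: R_bot‖R_L = (15000 × 17600) / (15000 + 17600) = 8098 Ω.
V_out = 5.52 × 8098 / (367 + 8098) = 5.52 × 8098/8465 = 5.28 V.
(Unloaded it would have been 5.39 V.)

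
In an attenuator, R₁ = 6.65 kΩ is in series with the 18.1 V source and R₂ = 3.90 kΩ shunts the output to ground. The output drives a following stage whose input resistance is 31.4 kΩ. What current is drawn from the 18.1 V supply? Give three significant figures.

R₂‖R_L = 3.469 kΩ, so the source sees R₁ + R₂‖R_L = 10.12 kΩ.
I = 18.1 V / 10.12 kΩ = 1.79 mA.

I ≈ 1.79 mA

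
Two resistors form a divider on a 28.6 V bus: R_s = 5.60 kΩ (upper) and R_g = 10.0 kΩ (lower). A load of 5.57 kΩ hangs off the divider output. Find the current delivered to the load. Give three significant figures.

R_g‖R_L = 3.577 kΩ; V_out = 28.6 × 3.577/9.177 = 11.15 V.
I_L = V_out / R_L = 11.15 / 5.57 kΩ = 2.00 mA.

I_L ≈ 2.00 mA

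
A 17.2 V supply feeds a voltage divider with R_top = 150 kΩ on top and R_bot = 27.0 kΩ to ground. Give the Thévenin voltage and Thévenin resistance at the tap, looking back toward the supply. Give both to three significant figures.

V_th is the open-circuit tap voltage: 17.2 × 27.0/(150 + 27.0) = 2.62 V.
With the supply zeroed, R_top and R_bot appear in parallel from the tap: R_th = R_top‖R_bot = (150 × 27.0)/177.0 = 22.9 kΩ.

V_th = 2.62 V, R_th = 22.9 kΩ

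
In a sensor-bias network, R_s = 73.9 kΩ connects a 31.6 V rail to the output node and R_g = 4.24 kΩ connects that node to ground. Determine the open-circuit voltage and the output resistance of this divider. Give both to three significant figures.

V_th is the open-circuit tap voltage: 31.6 × 4.24/(73.9 + 4.24) = 1.71 V.
With the supply zeroed, R_s and R_g appear in parallel from the tap: R_th = R_s‖R_g = (73.9 × 4.24)/78.14 = 4.01 kΩ.

V_th = 1.71 V, R_th = 4.01 kΩ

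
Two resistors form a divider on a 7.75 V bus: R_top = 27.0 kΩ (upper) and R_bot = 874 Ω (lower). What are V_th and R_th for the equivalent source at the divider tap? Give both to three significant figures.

V_th is the open-circuit tap voltage: 7.75 × 874/(27000 + 874) = 0.243 V.
With the supply zeroed, R_top and R_bot appear in parallel from the tap: R_th = R_top‖R_bot = (27000 × 874)/27870 = 847 Ω.

V_th = 0.243 V, R_th = 847 Ω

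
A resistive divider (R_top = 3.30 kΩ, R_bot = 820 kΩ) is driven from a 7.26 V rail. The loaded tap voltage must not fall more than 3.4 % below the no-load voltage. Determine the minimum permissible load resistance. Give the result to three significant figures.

R_L(min) ≈ 93.4 kΩ

Output resistance R_th = R_top‖R_bot = (3.30 × 820)/823.3 = 3.287 kΩ.
The fractional drop is R_th/(R_th + R_L); requiring this ≤ 0.0340 gives R_L ≥ R_th(1/0.0340 − 1) = 3.287 × 28.41 = 93.4 kΩ.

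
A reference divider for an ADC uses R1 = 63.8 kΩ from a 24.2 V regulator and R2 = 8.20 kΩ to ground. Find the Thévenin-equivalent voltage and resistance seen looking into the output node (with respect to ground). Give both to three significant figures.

V_th = 2.76 V, R_th = 7.27 kΩ

V_th is the open-circuit tap voltage: 24.2 × 8.20/(63.8 + 8.20) = 2.76 V.
With the supply zeroed, R1 and R2 appear in parallel from the tap: R_th = R1‖R2 = (63.8 × 8.20)/72.00 = 7.27 kΩ.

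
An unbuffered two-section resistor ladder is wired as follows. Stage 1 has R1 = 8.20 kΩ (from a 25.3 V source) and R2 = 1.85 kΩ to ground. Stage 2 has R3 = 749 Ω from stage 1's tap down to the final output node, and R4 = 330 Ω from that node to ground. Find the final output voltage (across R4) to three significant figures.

V_out ≈ 0.594 V

Stage 2 presents R3+R4 = 1079 Ω as a load on stage 1's tap.
Stage 1's lower leg becomes R2‖(R3+R4) = 681.5 Ω, so V_mid = 25.3 × 681.5/8882 = 1.941 V.
Stage 2 is itself unloaded: V_out = V_mid × R4/(R3+R4) = 1.941 × 330/1079 = 0.594 V.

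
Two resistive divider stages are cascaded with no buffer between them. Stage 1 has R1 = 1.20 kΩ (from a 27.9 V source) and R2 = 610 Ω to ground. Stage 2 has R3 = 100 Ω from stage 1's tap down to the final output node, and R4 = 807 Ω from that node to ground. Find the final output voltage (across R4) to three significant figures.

V_out ≈ 5.79 V

Stage 2 presents R3+R4 = 907.0 Ω as a load on stage 1's tap.
Stage 1's lower leg becomes R2‖(R3+R4) = 364.7 Ω, so V_mid = 27.9 × 364.7/1565 = 6.503 V.
Stage 2 is itself unloaded: V_out = V_mid × R4/(R3+R4) = 6.503 × 807/907.0 = 5.79 V.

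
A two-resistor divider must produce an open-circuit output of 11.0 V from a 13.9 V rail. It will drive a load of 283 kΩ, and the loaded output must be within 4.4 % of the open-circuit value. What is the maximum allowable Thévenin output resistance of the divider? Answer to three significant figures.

Loading drop = R_th/(R_th + R_L) ≤ 0.0440, so R_th ≤ R_L · ε/(1−ε) = 283 kΩ × 0.0440/0.9560 = 13.0 kΩ.
(Any R1, R2 with R2/(R1+R2) = 0.791 and R1‖R2 ≤ 13.0 kΩ will meet the spec.)

R_th ≤ 13.0 kΩ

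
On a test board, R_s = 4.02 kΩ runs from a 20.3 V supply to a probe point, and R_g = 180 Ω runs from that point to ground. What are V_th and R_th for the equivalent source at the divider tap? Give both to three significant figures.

V_th = 0.870 V, R_th = 172 Ω

V_th is the open-circuit tap voltage: 20.3 × 180/(4020 + 180) = 0.870 V.
With the supply zeroed, R_s and R_g appear in parallel from the tap: R_th = R_s‖R_g = (4020 × 180)/4200 = 172 Ω.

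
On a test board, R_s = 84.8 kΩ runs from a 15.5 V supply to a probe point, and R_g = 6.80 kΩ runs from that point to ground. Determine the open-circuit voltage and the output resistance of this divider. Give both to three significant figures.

V_th is the open-circuit tap voltage: 15.5 × 6.80/(84.8 + 6.80) = 1.15 V.
With the supply zeroed, R_s and R_g appear in parallel from the tap: R_th = R_s‖R_g = (84.8 × 6.80)/91.60 = 6.30 kΩ.

V_th = 1.15 V, R_th = 6.30 kΩ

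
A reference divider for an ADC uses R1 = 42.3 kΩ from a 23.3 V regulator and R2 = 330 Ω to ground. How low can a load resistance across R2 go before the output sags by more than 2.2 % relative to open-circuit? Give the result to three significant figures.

Output resistance R_th = R1‖R2 = (42300 × 330)/42630 = 327.4 Ω.
The fractional drop is R_th/(R_th + R_L); requiring this ≤ 0.0220 gives R_L ≥ R_th(1/0.0220 − 1) = 327.4 × 44.45 = 14.6 kΩ.

R_L(min) ≈ 14.6 kΩ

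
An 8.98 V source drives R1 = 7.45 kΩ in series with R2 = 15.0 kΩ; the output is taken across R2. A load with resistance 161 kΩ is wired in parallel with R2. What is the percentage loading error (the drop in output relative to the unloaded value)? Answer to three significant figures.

3.00 %

The divider's output (Thévenin) resistance is R1‖R2 = 4.978 kΩ.
Fractional drop under load = R_th/(R_th + R_L) = 4.978 / (4.978 + 161) = 0.02999.
So the output falls by 3.00 %.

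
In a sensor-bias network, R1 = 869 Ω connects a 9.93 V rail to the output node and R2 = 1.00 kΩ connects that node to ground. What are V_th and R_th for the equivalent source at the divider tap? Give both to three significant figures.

V_th is the open-circuit tap voltage: 9.93 × 1000/(869 + 1000) = 5.31 V.
With the supply zeroed, R1 and R2 appear in parallel from the tap: R_th = R1‖R2 = (869 × 1000)/1869 = 465 Ω.

V_th = 5.31 V, R_th = 465 Ω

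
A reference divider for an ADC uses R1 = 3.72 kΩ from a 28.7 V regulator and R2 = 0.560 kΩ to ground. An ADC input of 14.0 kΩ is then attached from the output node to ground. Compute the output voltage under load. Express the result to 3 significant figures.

V_out ≈ 3.63 V

The load sits in parallel with R2: R2‖R_L = (560 × 14000) / (560 + 14000) = 538.5 Ω.
V_out = 28.7 × 538.5 / (3720 + 538.5) = 28.7 × 538.5/4258 = 3.63 V.
(Unloaded it would have been 3.76 V.)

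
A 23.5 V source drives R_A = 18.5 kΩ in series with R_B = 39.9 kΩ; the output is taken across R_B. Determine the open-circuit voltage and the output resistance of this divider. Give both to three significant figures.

V_th = 16.1 V, R_th = 12.6 kΩ

V_th is the open-circuit tap voltage: 23.5 × 39.9/(18.5 + 39.9) = 16.1 V.
With the supply zeroed, R_A and R_B appear in parallel from the tap: R_th = R_A‖R_B = (18.5 × 39.9)/58.40 = 12.6 kΩ.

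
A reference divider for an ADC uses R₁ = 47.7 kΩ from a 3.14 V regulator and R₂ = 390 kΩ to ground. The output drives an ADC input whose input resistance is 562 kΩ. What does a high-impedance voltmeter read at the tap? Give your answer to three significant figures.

V_out ≈ 2.60 V

The load sits in parallel with R₂: R₂‖R_L = (390 × 562) / (390 + 562) = 230.2 kΩ.
V_out = 3.14 × 230.2 / (47.7 + 230.2) = 3.14 × 230.2/277.9 = 2.60 V.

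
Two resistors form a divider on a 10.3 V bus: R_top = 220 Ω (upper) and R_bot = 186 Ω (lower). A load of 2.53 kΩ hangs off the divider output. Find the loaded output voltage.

The load sits in parallel with R_bot: R_bot‖R_L = (186 × 2530) / (186 + 2530) = 173.3 Ω.
V_out = 10.3 × 173.3 / (220 + 173.3) = 10.3 × 173.3/393.3 = 4.54 V.
(Unloaded it would have been 4.72 V.)

V_out ≈ 4.54 V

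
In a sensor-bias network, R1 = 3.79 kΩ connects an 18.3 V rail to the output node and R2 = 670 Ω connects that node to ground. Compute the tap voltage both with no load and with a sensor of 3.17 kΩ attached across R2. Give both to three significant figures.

Open-circuit: V = 18.3 × 670/(3790 + 670) = 2.75 V.
With the load, R2 becomes R2‖R_L = 553.1 Ω, so V = 18.3 × 553.1/4343 = 2.33 V.

Unloaded: 2.75 V; loaded: 2.33 V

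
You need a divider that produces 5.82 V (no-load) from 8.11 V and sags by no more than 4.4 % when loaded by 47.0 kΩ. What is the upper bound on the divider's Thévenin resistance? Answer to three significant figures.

Loading drop = R_th/(R_th + R_L) ≤ 0.0440, so R_th ≤ R_L · ε/(1−ε) = 47.0 kΩ × 0.0440/0.9560 = 2.16 kΩ.
(Any R1, R2 with R2/(R1+R2) = 0.718 and R1‖R2 ≤ 2.16 kΩ will meet the spec.)

R_th ≤ 2.16 kΩ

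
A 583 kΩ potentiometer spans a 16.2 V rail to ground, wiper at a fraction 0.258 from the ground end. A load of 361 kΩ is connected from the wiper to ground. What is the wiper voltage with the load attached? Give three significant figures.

The wiper splits the pot into (1−α)R = 432.6 kΩ above and αR = 150.4 kΩ below.
Lower section ‖ load = 106.2 kΩ.
V_wiper = 16.2 × 106.2/(432.6 + 106.2) = 3.19 V.

V ≈ 3.19 V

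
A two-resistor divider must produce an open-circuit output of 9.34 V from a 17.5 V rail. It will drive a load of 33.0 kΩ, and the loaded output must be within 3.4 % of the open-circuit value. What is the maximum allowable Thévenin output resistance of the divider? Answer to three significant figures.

R_th ≤ 1.16 kΩ

Loading drop = R_th/(R_th + R_L) ≤ 0.0340, so R_th ≤ R_L · ε/(1−ε) = 33.0 kΩ × 0.0340/0.9660 = 1.16 kΩ.
(Any R1, R2 with R2/(R1+R2) = 0.534 and R1‖R2 ≤ 1.16 kΩ will meet the spec.)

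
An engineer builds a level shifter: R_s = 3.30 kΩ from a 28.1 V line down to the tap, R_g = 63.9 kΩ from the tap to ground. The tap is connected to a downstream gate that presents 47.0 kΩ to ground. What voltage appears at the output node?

The load sits in parallel with R_g: R_g‖R_L = (63.9 × 47.0) / (63.9 + 47.0) = 27.08 kΩ.
V_out = 28.1 × 27.08 / (3.30 + 27.08) = 28.1 × 27.08/30.38 = 25.0 V.

V_out ≈ 25.0 V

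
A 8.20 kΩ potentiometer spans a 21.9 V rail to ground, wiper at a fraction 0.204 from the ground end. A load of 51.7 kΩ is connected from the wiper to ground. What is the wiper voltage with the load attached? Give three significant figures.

V ≈ 4.36 V

The wiper splits the pot into (1−α)R = 6.527 kΩ above and αR = 1.673 kΩ below.
Lower section ‖ load = 1.620 kΩ.
V_wiper = 21.9 × 1.620/(6.527 + 1.620) = 4.36 V.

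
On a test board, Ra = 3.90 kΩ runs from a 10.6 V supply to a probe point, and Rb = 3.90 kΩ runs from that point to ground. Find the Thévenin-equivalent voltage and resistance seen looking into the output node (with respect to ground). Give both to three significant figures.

V_th = 5.30 V, R_th = 1.95 kΩ

V_th is the open-circuit tap voltage: 10.6 × 3.90/(3.90 + 3.90) = 5.30 V.
With the supply zeroed, Ra and Rb appear in parallel from the tap: R_th = Ra‖Rb = (3.90 × 3.90)/7.800 = 1.95 kΩ.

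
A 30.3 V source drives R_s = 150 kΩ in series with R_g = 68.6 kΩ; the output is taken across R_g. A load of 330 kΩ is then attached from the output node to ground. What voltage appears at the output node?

V_out ≈ 8.32 V

The load sits in parallel with R_g: R_g‖R_L = (68.6 × 330) / (68.6 + 330) = 56.79 kΩ.
V_out = 30.3 × 56.79 / (150 + 56.79) = 30.3 × 56.79/206.8 = 8.32 V.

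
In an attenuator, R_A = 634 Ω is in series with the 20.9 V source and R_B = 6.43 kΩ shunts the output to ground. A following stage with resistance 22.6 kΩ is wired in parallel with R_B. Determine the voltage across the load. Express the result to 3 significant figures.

V_out ≈ 18.6 V

The load sits in parallel with R_B: R_B‖R_L = (6430 × 22600) / (6430 + 22600) = 5006 Ω.
V_out = 20.9 × 5006 / (634 + 5006) = 20.9 × 5006/5640 = 18.6 V.
(Unloaded it would have been 19.0 V.)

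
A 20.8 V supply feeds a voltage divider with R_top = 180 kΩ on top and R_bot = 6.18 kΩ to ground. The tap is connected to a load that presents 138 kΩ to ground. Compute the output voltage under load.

V_out ≈ 0.662 V

The load sits in parallel with R_bot: R_bot‖R_L = (6.18 × 138) / (6.18 + 138) = 5.915 kΩ.
V_out = 20.8 × 5.915 / (180 + 5.915) = 20.8 × 5.915/185.9 = 0.662 V.
(Unloaded it would have been 0.690 V.)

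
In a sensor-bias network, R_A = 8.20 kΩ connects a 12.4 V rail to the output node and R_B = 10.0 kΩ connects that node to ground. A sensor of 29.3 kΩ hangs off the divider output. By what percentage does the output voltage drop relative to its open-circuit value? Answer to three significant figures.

13.3 %

The divider's output (Thévenin) resistance is R_A‖R_B = 4.505 kΩ.
Fractional drop under load = R_th/(R_th + R_L) = 4.505 / (4.505 + 29.3) = 0.1333.
So the output falls by 13.3 %.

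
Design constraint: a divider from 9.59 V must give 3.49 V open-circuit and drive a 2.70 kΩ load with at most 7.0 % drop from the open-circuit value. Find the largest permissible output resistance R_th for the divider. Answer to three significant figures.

Loading drop = R_th/(R_th + R_L) ≤ 0.0700, so R_th ≤ R_L · ε/(1−ε) = 2.70 kΩ × 0.0700/0.9300 = 203 Ω.
(Any R1, R2 with R2/(R1+R2) = 0.364 and R1‖R2 ≤ 203 Ω will meet the spec.)

R_th ≤ 203 Ω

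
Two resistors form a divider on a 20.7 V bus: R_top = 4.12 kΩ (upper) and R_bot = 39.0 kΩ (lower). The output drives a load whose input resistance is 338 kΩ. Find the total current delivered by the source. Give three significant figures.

I ≈ 0.530 mA

R_bot‖R_L = 34.97 kΩ, so the source sees R_top + R_bot‖R_L = 39.09 kΩ.
I = 20.7 V / 39.09 kΩ = 0.530 mA.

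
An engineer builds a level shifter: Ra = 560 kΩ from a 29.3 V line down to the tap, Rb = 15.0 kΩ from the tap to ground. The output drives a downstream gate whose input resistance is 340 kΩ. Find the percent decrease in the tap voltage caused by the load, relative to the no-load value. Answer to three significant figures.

The divider's output (Thévenin) resistance is Ra‖Rb = 14.61 kΩ.
Fractional drop under load = R_th/(R_th + R_L) = 14.61 / (14.61 + 340) = 0.04120.
So the output falls by 4.12 %.

4.12 %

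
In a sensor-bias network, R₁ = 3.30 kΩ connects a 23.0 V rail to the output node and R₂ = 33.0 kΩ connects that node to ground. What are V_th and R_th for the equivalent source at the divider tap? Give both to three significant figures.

V_th = 20.9 V, R_th = 3.00 kΩ

V_th is the open-circuit tap voltage: 23.0 × 33.0/(3.30 + 33.0) = 20.9 V.
With the supply zeroed, R₁ and R₂ appear in parallel from the tap: R_th = R₁‖R₂ = (3.30 × 33.0)/36.30 = 3.00 kΩ.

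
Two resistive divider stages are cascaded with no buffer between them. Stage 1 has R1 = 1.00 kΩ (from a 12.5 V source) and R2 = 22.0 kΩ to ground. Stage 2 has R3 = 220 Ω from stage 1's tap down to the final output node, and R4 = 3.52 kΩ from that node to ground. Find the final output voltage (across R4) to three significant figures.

V_out ≈ 8.96 V

Stage 2 presents R3+R4 = 3740 Ω as a load on stage 1's tap.
Stage 1's lower leg becomes R2‖(R3+R4) = 3197 Ω, so V_mid = 12.5 × 3197/4197 = 9.521 V.
Stage 2 is itself unloaded: V_out = V_mid × R4/(R3+R4) = 9.521 × 3520/3740 = 8.96 V.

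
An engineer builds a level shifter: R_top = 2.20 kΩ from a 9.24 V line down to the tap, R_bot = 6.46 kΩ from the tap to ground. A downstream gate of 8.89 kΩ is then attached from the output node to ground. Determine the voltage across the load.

V_out ≈ 5.82 V

The load sits in parallel with R_bot: R_bot‖R_L = (6.46 × 8.89) / (6.46 + 8.89) = 3.741 kΩ.
V_out = 9.24 × 3.741 / (2.20 + 3.741) = 9.24 × 3.741/5.941 = 5.82 V.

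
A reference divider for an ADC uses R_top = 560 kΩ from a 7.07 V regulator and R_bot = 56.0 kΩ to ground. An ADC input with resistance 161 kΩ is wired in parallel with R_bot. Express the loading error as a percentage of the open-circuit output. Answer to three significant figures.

Unloaded V = 7.07 × 56.0/616.0 = 0.6427 V.
Loaded: R_bot‖R_L = 41.55 kΩ, giving V = 7.07 × 41.55/601.5 = 0.4883 V.
Drop = (0.6427 − 0.4883) / 0.6427 = 24.0 %.

24.0 %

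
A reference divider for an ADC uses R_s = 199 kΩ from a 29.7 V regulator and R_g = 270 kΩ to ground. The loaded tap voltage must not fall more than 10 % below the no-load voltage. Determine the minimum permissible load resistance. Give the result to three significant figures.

Output resistance R_th = R_s‖R_g = (199 × 270)/469.0 = 114.6 kΩ.
The fractional drop is R_th/(R_th + R_L); requiring this ≤ 0.100 gives R_L ≥ R_th(1/0.100 − 1) = 114.6 × 9.000 = 1.03 MΩ.

R_L(min) ≈ 1.03 MΩ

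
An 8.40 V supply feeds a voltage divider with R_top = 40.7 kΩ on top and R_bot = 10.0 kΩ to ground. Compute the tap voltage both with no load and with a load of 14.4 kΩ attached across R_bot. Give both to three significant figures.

Unloaded: 1.66 V; loaded: 1.06 V

Open-circuit: V = 8.40 × 10.0/(40.7 + 10.0) = 1.66 V.
With the load, R_bot becomes R_bot‖R_L = 5.902 kΩ, so V = 8.40 × 5.902/46.60 = 1.06 V.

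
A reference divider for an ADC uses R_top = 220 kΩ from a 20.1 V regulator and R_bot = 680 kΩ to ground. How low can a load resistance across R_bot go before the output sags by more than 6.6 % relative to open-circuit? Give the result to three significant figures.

Output resistance R_th = R_top‖R_bot = (220 × 680)/900.0 = 166.2 kΩ.
The fractional drop is R_th/(R_th + R_L); requiring this ≤ 0.0660 gives R_L ≥ R_th(1/0.0660 − 1) = 166.2 × 14.15 = 2.35 MΩ.

R_L(min) ≈ 2.35 MΩ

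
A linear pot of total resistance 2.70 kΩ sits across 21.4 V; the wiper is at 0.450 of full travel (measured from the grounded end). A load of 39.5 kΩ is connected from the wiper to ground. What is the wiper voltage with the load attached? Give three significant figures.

V ≈ 9.47 V

The wiper splits the pot into (1−α)R = 1.485 kΩ above and αR = 1.215 kΩ below.
Lower section ‖ load = 1.179 kΩ.
V_wiper = 21.4 × 1.179/(1.485 + 1.179) = 9.47 V.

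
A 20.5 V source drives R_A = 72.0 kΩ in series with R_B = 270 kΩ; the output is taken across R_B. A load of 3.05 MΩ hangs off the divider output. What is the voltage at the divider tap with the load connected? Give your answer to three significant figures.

The load sits in parallel with R_B: R_B‖R_L = (270 × 3050) / (270 + 3050) = 248.0 kΩ.
V_out = 20.5 × 248.0 / (72.0 + 248.0) = 20.5 × 248.0/320.0 = 15.9 V.

V_out ≈ 15.9 V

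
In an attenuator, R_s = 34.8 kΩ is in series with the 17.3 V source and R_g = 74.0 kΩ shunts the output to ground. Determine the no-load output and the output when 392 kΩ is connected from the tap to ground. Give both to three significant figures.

Unloaded: 11.8 V; loaded: 11.1 V

Open-circuit: V = 17.3 × 74.0/(34.8 + 74.0) = 11.8 V.
With the load, R_g becomes R_g‖R_L = 62.25 kΩ, so V = 17.3 × 62.25/97.05 = 11.1 V.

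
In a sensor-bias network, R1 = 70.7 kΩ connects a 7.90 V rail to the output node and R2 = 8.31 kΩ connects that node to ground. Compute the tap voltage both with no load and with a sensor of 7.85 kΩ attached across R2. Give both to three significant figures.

Open-circuit: V = 7.90 × 8.31/(70.7 + 8.31) = 0.831 V.
With the load, R2 becomes R2‖R_L = 4.037 kΩ, so V = 7.90 × 4.037/74.74 = 0.427 V.

Unloaded: 0.831 V; loaded: 0.427 V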